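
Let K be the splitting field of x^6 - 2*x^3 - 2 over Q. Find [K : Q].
The degree of the splitting field over Q equals the order of the Galois group, so first determine the group. The polynomial f is an irreducible sextic over Q, so G = Gal(f/Q) is one of the 16 transitive subgroups 6T1, ..., 6T16 of S_6. The discriminant of f is 5038848, which is not a perfect square, so G is not contained in A_6. The transitive groups of degree 6 not contained in A_6 are: C_6 (6T1, order 6), S_3 (6T2, order 6), D_6 (6T3, order 12), C_3 x S_3 (6T5, order 18), A_4 x C_2 (6T6, order 24), S_4 (6T8, order 24), S_3 x S_3 (6T9, order 36), S_4 x C_2 (6T11, order 48), (S_3 x S_3) : C_2 (6T13, order 72), PGL(2,5) (6T14, order 120), S_6 (6T16, order 720). By Dedekind's theorem, for a prime p not dividing disc(f) the degrees of the irreducible factors of f mod p form the cycle type of an element of G. Factoring f modulo the 23 such primes p <= 97 (skipping 2, 3, which divide the discriminant), each new pattern first appears at: mod 5: f = (x^6 + 3x^3 + 3), pattern 6; mod 11: f = (x + 3)(x + 5)(x^2 + 6x + 3)(x^2 + 8x + 9), pattern 2+2+1+1; mod 13: f = (x + 2)(x + 5)(x + 6)(x^3 + 3), pattern 3+1+1+1; mod 31: f = (x^2 + 8x + 24)(x^2 + 9x + 11)(x^2 + 14x + 27), pattern 2+2+2; mod 97: f = (x^3 + 9)(x^3 + 86), pattern 3+3. No other pattern occurs in this range, so the set of observed cycle types is {6, 2+2+1+1, 3+1+1+1, 2+2+2, 3+3}. The candidates containing elements of all these cycle types are S_3 x S_3 (6T9) of order 36, (S_3 x S_3) : C_2 (6T13) of order 72, S_6 (6T16) of order 720; the others are excluded. The observed types are precisely the cycle types that occur in S_3 x S_3 (6T9) (apart from the identity). Each of the other remaining candidates has further cycle types, and by the Chebotarev density theorem the matching factorization patterns would occur for a proportion of primes equal to their share of the group: (S_3 x S_3) : C_2 (6T13) additionally contains elements of type 4+2, 3+2+1, 2+1+1+1+1 (36 of its 72 elements, about 50% of primes); S_6 (6T16) additionally contains elements of type 5+1, 4+2, 4+1+1, 3+2+1, 2+1+1+1+1 (459 of its 720 elements, about 64% of primes). None of the 23 primes tested shows any such pattern (for each of these groups the chance of that is below 10^-4), which rules them out. Hence G = S_3 x S_3 (6T9), of order 36. The Galois group S_3 x S_3 (6T9) has order 36, so the splitting field has degree 36 over Q.

36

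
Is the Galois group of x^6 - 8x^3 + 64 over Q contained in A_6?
No

The polynomial is irreducible of degree 6 over Q. Its discriminant is -21134460321792, which is not a perfect square. A Galois group lies in the alternating group exactly when the discriminant is a square in Q, so the Galois group (C_6) is not contained in A_6.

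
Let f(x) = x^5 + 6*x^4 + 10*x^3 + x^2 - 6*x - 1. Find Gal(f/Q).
The polynomial f is an irreducible quintic over Q, so G = Gal(f/Q) is a transitive subgroup of S_5: one of C_5 (5T1, order 5), D_5 (5T2, order 10), F_20 (5T3, order 20), A_5 (5T4, order 60) or S_5 (5T5, order 120). The discriminant of f is 14641 = 121^2, a perfect square, so G is contained in A_5. The transitive groups of degree 5 contained in A_5 are: C_5 (5T1, order 5), D_5 (5T2, order 10), A_5 (5T4, order 60). By Dedekind's theorem, for a prime p not dividing disc(f) the degrees of the irreducible factors of f mod p form the cycle type of an element of G. Factoring f modulo the 14 such primes p <= 47 (skipping 11, which divides the discriminant), each new pattern first appears at: mod 2: f = (x^5 + x^2 + 1), pattern 5; mod 23: f = (x + 10)(x + 13)(x + 14)(x + 18)(x + 20), pattern 1+1+1+1+1. No other pattern occurs in this range, so the set of observed cycle types is {5, 1+1+1+1+1}. The candidates containing elements of all these cycle types are C_5 (5T1) of order 5, D_5 (5T2) of order 10, A_5 (5T4) of order 60; the others are excluded. The observed types are precisely the cycle types that occur in C_5 (5T1). Each of the other remaining candidates has further cycle types, and by the Chebotarev density theorem the matching factorization patterns would occur for a proportion of primes equal to their share of the group: D_5 (5T2) additionally contains elements of type 2+2+1 (5 of its 10 elements, about 50% of primes); A_5 (5T4) additionally contains elements of type 3+1+1, 2+2+1 (35 of its 60 elements, about 58% of primes). None of the 14 primes tested shows any such pattern (for each of these groups the chance of that is below 10^-4), which rules them out. Hence G = C_5 (5T1), of order 5.

C_5 (order 5)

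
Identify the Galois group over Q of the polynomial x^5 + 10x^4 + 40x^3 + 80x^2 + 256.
The polynomial f is an irreducible quintic over Q, so G = Gal(f/Q) is a transitive subgroup of S_5: one of C_5 (5T1, order 5), D_5 (5T2, order 10), F_20 (5T3, order 20), A_5 (5T4, order 60) or S_5 (5T5, order 120). The discriminant of f is 67108864000000 = 8192000^2, a perfect square, so G is contained in A_5. The transitive groups of degree 5 contained in A_5 are: C_5 (5T1, order 5), D_5 (5T2, order 10), A_5 (5T4, order 60). By Dedekind's theorem, for a prime p not dividing disc(f) the degrees of the irreducible factors of f mod p form the cycle type of an element of G. Factoring f modulo the 23 such primes p <= 97 (skipping 2, 5, which divide the discriminant), each new pattern first appears at: mod 3: f = (x + 2)(x^2 + 1)(x^2 + 2x + 2), pattern 2+2+1; mod 7: f = (x^5 + 3x^4 + 5x^3 + 3x^2 + 4), pattern 5. No other pattern occurs in this range, so the set of observed cycle types is {2+2+1, 5}. The candidates containing elements of all these cycle types are D_5 (5T2) of order 10, A_5 (5T4) of order 60; the others are excluded. The observed types are precisely the cycle types that occur in D_5 (5T2) (apart from the identity). Each of the other remaining candidates has further cycle types, and by the Chebotarev density theorem the matching factorization patterns would occur for a proportion of primes equal to their share of the group: A_5 (5T4) additionally contains elements of type 3+1+1 (20 of its 60 elements, about 33% of primes). None of the 23 primes tested shows any such pattern (for each of these groups the chance of that is below 10^-4), which rules them out. Hence G = D_5 (5T2), of order 10.

D_5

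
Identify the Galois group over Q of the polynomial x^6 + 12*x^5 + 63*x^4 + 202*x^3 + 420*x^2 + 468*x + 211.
The polynomial f is an irreducible sextic over Q, so G = Gal(f/Q) is one of the 16 transitive subgroups 6T1, ..., 6T16 of S_6. The discriminant of f is -28010528989632, which is not a perfect square, so G is not contained in A_6. The transitive groups of degree 6 not contained in A_6 are: C_6 (6T1, order 6), S_3 (6T2, order 6), D_6 (6T3, order 12), C_3 x S_3 (6T5, order 18), A_4 x C_2 (6T6, order 24), S_4 (6T8, order 24), S_3 x S_3 (6T9, order 36), S_4 x C_2 (6T11, order 48), (S_3 x S_3) : C_2 (6T13, order 72), PGL(2,5) (6T14, order 120), S_6 (6T16, order 720). By Dedekind's theorem, for a prime p not dividing disc(f) the degrees of the irreducible factors of f mod p form the cycle type of an element of G. Factoring f modulo the 21 such primes p <= 89 (skipping 2, 3, 7, which divide the discriminant), each new pattern first appears at: mod 5: f = (x^6 + 2x^5 + 3x^4 + 2x^3 + 3x + 1), pattern 6; mod 11: f = (x + 6)(x^5 + 6x^4 + 5x^3 + 7x^2 + 4x + 4), pattern 5+1; mod 13: f = (x + 1)(x + 7)(x^4 + 4x^3 + 11x^2 + 8x + 6), pattern 4+1+1; mod 23: f = (x + 5)(x + 18)(x^2 + 3x + 11)(x^2 + 9x + 4), pattern 2+2+1+1; mod 43: f = (x^3 + 6x^2 + 12x + 39)(x^3 + 6x^2 + 15x + 1), pattern 3+3; mod 61: f = (x^2 + 32x + 5)(x^2 + 50x + 55)(x^2 + 52x + 56), pattern 2+2+2. No other pattern occurs in this range, so the set of observed cycle types is {6, 5+1, 4+1+1, 2+2+1+1, 3+3, 2+2+2}. The candidates containing elements of all these cycle types are PGL(2,5) (6T14) of order 120, S_6 (6T16) of order 720; the others are excluded. The observed types are precisely the cycle types that occur in PGL(2,5) (6T14) (apart from the identity). Each of the other remaining candidates has further cycle types, and by the Chebotarev density theorem the matching factorization patterns would occur for a proportion of primes equal to their share of the group: S_6 (6T16) additionally contains elements of type 4+2, 3+2+1, 3+1+1+1, 2+1+1+1+1 (265 of its 720 elements, about 37% of primes). None of the 21 primes tested shows any such pattern (for each of these groups the chance of that is below 10^-4), which rules them out. Hence G = PGL(2,5) (6T14), of order 120.

PGL(2,5)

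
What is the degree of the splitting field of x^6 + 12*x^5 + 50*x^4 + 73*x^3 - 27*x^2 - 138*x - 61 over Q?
The degree of the splitting field over Q equals the order of the Galois group, so first determine the group. The polynomial f is an irreducible sextic over Q, so G = Gal(f/Q) is one of the 16 transitive subgroups 6T1, ..., 6T16 of S_6. The discriminant of f is 30991489 = 5567^2, a perfect square, so G is contained in A_6. The transitive groups of degree 6 contained in A_6 are: A_4 (6T4, order 12), S_4 (6T7, order 24), (C_3 x C_3) : C_4 (6T10, order 36), PSL(2,5) (6T12, order 60), A_6 (6T15, order 360). By Dedekind's theorem, for a prime p not dividing disc(f) the degrees of the irreducible factors of f mod p form the cycle type of an element of G. Factoring f modulo the 21 such primes p <= 79 (skipping 19, which divides the discriminant), each new pattern first appears at: mod 2: f = (x + 1)(x^5 + x^4 + x^3 + x + 1), pattern 5+1; mod 7: f = (x^3 + x^2 + 3x + 5)(x^3 + 4x^2 + x + 6), pattern 3+3; mod 61: f = (x)(x + 39)(x^2 + 15x + 13)(x^2 + 19x + 12), pattern 2+2+1+1. No other pattern occurs in this range, so the set of observed cycle types is {5+1, 3+3, 2+2+1+1}. The candidates containing elements of all these cycle types are PSL(2,5) (6T12) of order 60, A_6 (6T15) of order 360; the others are excluded. The observed types are precisely the cycle types that occur in PSL(2,5) (6T12) (apart from the identity). Each of the other remaining candidates has further cycle types, and by the Chebotarev density theorem the matching factorization patterns would occur for a proportion of primes equal to their share of the group: A_6 (6T15) additionally contains elements of type 4+2, 3+1+1+1 (130 of its 360 elements, about 36% of primes). None of the 21 primes tested shows any such pattern (for each of these groups the chance of that is below 10^-4), which rules them out. Hence G = PSL(2,5) (6T12), of order 60. The Galois group PSL(2,5) (6T12) has order 60, so the splitting field has degree 60 over Q.

60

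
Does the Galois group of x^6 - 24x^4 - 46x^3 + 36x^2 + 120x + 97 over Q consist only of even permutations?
The polynomial is irreducible of degree 6 over Q. Its discriminant is 3136192620244992, which is not a perfect square. A Galois group lies in the alternating group exactly when the discriminant is a square in Q, so the Galois group (D_6) is not contained in A_6.

No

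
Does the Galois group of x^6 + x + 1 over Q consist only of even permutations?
No

The polynomial is irreducible of degree 6 over Q. Its discriminant is -43531, which is not a perfect square. A Galois group lies in the alternating group exactly when the discriminant is a square in Q, so the Galois group (S_6) is not contained in A_6.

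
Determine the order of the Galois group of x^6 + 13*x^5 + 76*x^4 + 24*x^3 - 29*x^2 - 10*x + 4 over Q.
The degree of the splitting field over Q equals the order of the Galois group, so first determine the group. The polynomial f is an irreducible sextic over Q, so G = Gal(f/Q) is one of the 16 transitive subgroups 6T1, ..., 6T16 of S_6. The discriminant of f is 813889576562500 = 28528750^2, a perfect square, so G is contained in A_6. The transitive groups of degree 6 contained in A_6 are: A_4 (6T4, order 12), S_4 (6T7, order 24), (C_3 x C_3) : C_4 (6T10, order 36), PSL(2,5) (6T12, order 60), A_6 (6T15, order 360). By Dedekind's theorem, for a prime p not dividing disc(f) the degrees of the irreducible factors of f mod p form the cycle type of an element of G. Factoring f modulo the 19 such primes p <= 79 (skipping 2, 5, 29, which divide the discriminant), each new pattern first appears at: mod 3: f = (x^2 + 1)(x^4 + x^3 + 2x + 1), pattern 4+2; mod 11: f = (x^3 + 8x + 5)(x^3 + 2x^2 + 2x + 3), pattern 3+3; mod 19: f = (x + 4)(x + 5)(x^2 + 6x + 6)(x^2 + 17x + 7), pattern 2+2+1+1; mod 61: f = (x + 15)(x + 40)(x + 47)(x^3 + 33x^2 + 52x + 7), pattern 3+1+1+1. No other pattern occurs in this range, so the set of observed cycle types is {4+2, 3+3, 2+2+1+1, 3+1+1+1}. The candidates containing elements of all these cycle types are (C_3 x C_3) : C_4 (6T10) of order 36, A_6 (6T15) of order 360; the others are excluded. The observed types are precisely the cycle types that occur in (C_3 x C_3) : C_4 (6T10) (apart from the identity). Each of the other remaining candidates has further cycle types, and by the Chebotarev density theorem the matching factorization patterns would occur for a proportion of primes equal to their share of the group: A_6 (6T15) additionally contains elements of type 5+1 (144 of its 360 elements, about 40% of primes). None of the 19 primes tested shows any such pattern (for each of these groups the chance of that is below 10^-4), which rules them out. Hence G = (C_3 x C_3) : C_4 (6T10), of order 36. The Galois group (C_3 x C_3) : C_4 (6T10) has order 36, so the splitting field has degree 36 over Q.

36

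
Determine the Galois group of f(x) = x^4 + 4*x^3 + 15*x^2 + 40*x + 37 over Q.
V_4, the Klein four-group

The polynomial is an irreducible quartic over Q and its discriminant is 291600 = 540^2, a perfect square, so the Galois group is contained in A_4. The resolvent cubic y^3 - 15*y^2 + 12*y + 28 splits completely over Q, which gives the Klein four-group V_4.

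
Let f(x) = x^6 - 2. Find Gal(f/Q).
The polynomial f is an irreducible sextic over Q, so G = Gal(f/Q) is one of the 16 transitive subgroups 6T1, ..., 6T16 of S_6. The discriminant of f is 1492992, which is not a perfect square, so G is not contained in A_6. The transitive groups of degree 6 not contained in A_6 are: C_6 (6T1, order 6), S_3 (6T2, order 6), D_6 (6T3, order 12), C_3 x S_3 (6T5, order 18), A_4 x C_2 (6T6, order 24), S_4 (6T8, order 24), S_3 x S_3 (6T9, order 36), S_4 x C_2 (6T11, order 48), (S_3 x S_3) : C_2 (6T13, order 72), PGL(2,5) (6T14, order 120), S_6 (6T16, order 720). By Dedekind's theorem, for a prime p not dividing disc(f) the degrees of the irreducible factors of f mod p form the cycle type of an element of G. Factoring f modulo the 79 such primes p <= 419 (skipping 2, 3, which divide the discriminant), each new pattern first appears at: mod 5: f = (x^2 + 2)(x^2 + x + 2)(x^2 + 4x + 2), pattern 2+2+2; mod 7: f = (x^3 + 3)(x^3 + 4), pattern 3+3; mod 13: f = (x^6 + 11), pattern 6; mod 17: f = (x + 5)(x + 12)(x^2 + 5x + 8)(x^2 + 12x + 8), pattern 2+2+1+1; mod 31: f = (x + 2)(x + 10)(x + 12)(x + 19)(x + 21)(x + 29), pattern 1+1+1+1+1+1. No other pattern occurs in this range, so the set of observed cycle types is {2+2+2, 3+3, 6, 2+2+1+1, 1+1+1+1+1+1}. The candidates containing elements of all these cycle types are D_6 (6T3) of order 12, A_4 x C_2 (6T6) of order 24, S_3 x S_3 (6T9) of order 36, S_4 x C_2 (6T11) of order 48, (S_3 x S_3) : C_2 (6T13) of order 72, PGL(2,5) (6T14) of order 120, S_6 (6T16) of order 720; the others are excluded. The observed types are precisely the cycle types that occur in D_6 (6T3). Each of the other remaining candidates has further cycle types, and by the Chebotarev density theorem the matching factorization patterns would occur for a proportion of primes equal to their share of the group: A_4 x C_2 (6T6) additionally contains elements of type 2+1+1+1+1 (3 of its 24 elements, about 12% of primes); S_3 x S_3 (6T9) additionally contains elements of type 3+1+1+1 (4 of its 36 elements, about 11% of primes); S_4 x C_2 (6T11) additionally contains elements of type 4+2, 4+1+1, 2+1+1+1+1 (15 of its 48 elements, about 31% of primes); (S_3 x S_3) : C_2 (6T13) additionally contains elements of type 4+2, 3+2+1, 3+1+1+1, 2+1+1+1+1 (40 of its 72 elements, about 56% of primes); PGL(2,5) (6T14) additionally contains elements of type 5+1, 4+1+1 (54 of its 120 elements, about 45% of primes); S_6 (6T16) additionally contains elements of type 5+1, 4+2, 4+1+1, 3+2+1, 3+1+1+1, 2+1+1+1+1 (499 of its 720 elements, about 69% of primes). None of the 79 primes tested shows any such pattern (for each of these groups the chance of that is below 10^-4), which rules them out. Hence G = D_6 (6T3), of order 12.

D_6, the dihedral group of order 12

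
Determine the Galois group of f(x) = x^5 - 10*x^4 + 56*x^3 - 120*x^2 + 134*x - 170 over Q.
The polynomial f is an irreducible quintic over Q, so G = Gal(f/Q) is a transitive subgroup of S_5: one of C_5 (5T1, order 5), D_5 (5T2, order 10), F_20 (5T3, order 20), A_5 (5T4, order 60) or S_5 (5T5, order 120). The discriminant of f is 14481115570000, which is not a perfect square, so G is not contained in A_5. The transitive groups of degree 5 not contained in A_5 are: F_20 (5T3, order 20), S_5 (5T5, order 120). By Dedekind's theorem, for a prime p not dividing disc(f) the degrees of the irreducible factors of f mod p form the cycle type of an element of G. Factoring f modulo the 4 such primes p <= 13 (skipping 2, 5, which divide the discriminant), each new pattern first appears at: mod 3: f = (x^5 + 2x^4 + 2x^3 + 2x + 1), pattern 5; mod 11: f = (x + 6)(x^4 + 6x^3 + 9x^2 + 2x + 1), pattern 4+1; mod 13: f = (x + 5)(x + 9)(x^3 + 2x^2 + 9x + 2), pattern 3+1+1. No other pattern occurs in this range, so the set of observed cycle types is {5, 4+1, 3+1+1}. Among the candidates above, the only group containing elements of all these cycle types is S_5 (5T5) — F_20 (5T3) lacks at least one of them. Hence G = S_5 (5T5), of order 120.

S_5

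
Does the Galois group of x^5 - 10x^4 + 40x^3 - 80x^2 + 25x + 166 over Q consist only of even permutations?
The polynomial is irreducible of degree 5 over Q. Its discriminant is 58564000000 = 242000^2, a perfect square. A Galois group lies in the alternating group exactly when the discriminant is a square in Q, so the Galois group (A_5) is contained in A_5.

Yes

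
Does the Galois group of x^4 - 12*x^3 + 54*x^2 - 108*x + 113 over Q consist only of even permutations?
The polynomial is irreducible of degree 4 over Q. Its discriminant is 8388608, which is not a perfect square. A Galois group lies in the alternating group exactly when the discriminant is a square in Q, so the Galois group (D_4) is not contained in A_4.

No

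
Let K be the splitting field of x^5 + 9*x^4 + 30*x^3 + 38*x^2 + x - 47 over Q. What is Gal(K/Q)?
The polynomial f is an irreducible quintic over Q, so G = Gal(f/Q) is a transitive subgroup of S_5: one of C_5 (5T1, order 5), D_5 (5T2, order 10), F_20 (5T3, order 20), A_5 (5T4, order 60) or S_5 (5T5, order 120). The discriminant of f is 2316304384 = 48128^2, a perfect square, so G is contained in A_5. The transitive groups of degree 5 contained in A_5 are: C_5 (5T1, order 5), D_5 (5T2, order 10), A_5 (5T4, order 60). By Dedekind's theorem, for a prime p not dividing disc(f) the degrees of the irreducible factors of f mod p form the cycle type of an element of G. Factoring f modulo the 23 such primes p <= 97 (skipping 2, 47, which divide the discriminant), each new pattern first appears at: mod 3: f = (x^5 + 2x^2 + x + 1), pattern 5; mod 5: f = (x + 2)(x^2 + 3)(x^2 + 2x + 3), pattern 2+2+1; mod 83: f = (x + 4)(x + 19)(x + 21)(x + 59)(x + 72), pattern 1+1+1+1+1. No other pattern occurs in this range, so the set of observed cycle types is {5, 2+2+1, 1+1+1+1+1}. The candidates containing elements of all these cycle types are D_5 (5T2) of order 10, A_5 (5T4) of order 60; the others are excluded. The observed types are precisely the cycle types that occur in D_5 (5T2). Each of the other remaining candidates has further cycle types, and by the Chebotarev density theorem the matching factorization patterns would occur for a proportion of primes equal to their share of the group: A_5 (5T4) additionally contains elements of type 3+1+1 (20 of its 60 elements, about 33% of primes). None of the 23 primes tested shows any such pattern (for each of these groups the chance of that is below 10^-4), which rules them out. Hence G = D_5 (5T2), of order 10.

D_5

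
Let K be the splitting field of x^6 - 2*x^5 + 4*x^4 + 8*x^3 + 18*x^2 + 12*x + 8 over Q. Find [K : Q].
24

The degree of the splitting field over Q equals the order of the Galois group, so first determine the group. The polynomial f is an irreducible sextic over Q, so G = Gal(f/Q) is one of the 16 transitive subgroups 6T1, ..., 6T16 of S_6. The discriminant of f is -4014080000, which is not a perfect square, so G is not contained in A_6. The transitive groups of degree 6 not contained in A_6 are: C_6 (6T1, order 6), S_3 (6T2, order 6), D_6 (6T3, order 12), C_3 x S_3 (6T5, order 18), A_4 x C_2 (6T6, order 24), S_4 (6T8, order 24), S_3 x S_3 (6T9, order 36), S_4 x C_2 (6T11, order 48), (S_3 x S_3) : C_2 (6T13, order 72), PGL(2,5) (6T14, order 120), S_6 (6T16, order 720). By Dedekind's theorem, for a prime p not dividing disc(f) the degrees of the irreducible factors of f mod p form the cycle type of an element of G. Factoring f modulo the 22 such primes p <= 97 (skipping 2, 5, 7, which divide the discriminant), each new pattern first appears at: mod 3: f = (x^3 + 2x + 2)(x^3 + x^2 + 2x + 1), pattern 3+3; mod 13: f = (x + 1)(x + 6)(x^4 + 4x^3 + 9x^2 + 12x + 10), pattern 4+1+1; mod 37: f = (x^2 + 5x + 21)(x^2 + 7x + 25)(x^2 + 23x + 17), pattern 2+2+2; mod 43: f = (x + 16)(x + 40)(x^2 + 8x + 20)(x^2 + 20x + 24), pattern 2+2+1+1. No other pattern occurs in this range, so the set of observed cycle types is {3+3, 4+1+1, 2+2+2, 2+2+1+1}. The candidates containing elements of all these cycle types are S_4 (6T8) of order 24, S_4 x C_2 (6T11) of order 48, PGL(2,5) (6T14) of order 120, S_6 (6T16) of order 720; the others are excluded. The observed types are precisely the cycle types that occur in S_4 (6T8) (apart from the identity). Each of the other remaining candidates has further cycle types, and by the Chebotarev density theorem the matching factorization patterns would occur for a proportion of primes equal to their share of the group: S_4 x C_2 (6T11) additionally contains elements of type 6, 4+2, 2+1+1+1+1 (17 of its 48 elements, about 35% of primes); PGL(2,5) (6T14) additionally contains elements of type 6, 5+1 (44 of its 120 elements, about 37% of primes); S_6 (6T16) additionally contains elements of type 6, 5+1, 4+2, 3+2+1, 3+1+1+1, 2+1+1+1+1 (529 of its 720 elements, about 73% of primes). None of the 22 primes tested shows any such pattern (for each of these groups the chance of that is below 10^-4), which rules them out. Hence G = S_4 (6T8), of order 24. The Galois group S_4 (6T8) has order 24, so the splitting field has degree 24 over Q.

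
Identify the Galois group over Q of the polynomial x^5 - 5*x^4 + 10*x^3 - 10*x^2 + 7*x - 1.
S_5

The polynomial f is an irreducible quintic over Q, so G = Gal(f/Q) is a transitive subgroup of S_5: one of C_5 (5T1, order 5), D_5 (5T2, order 10), F_20 (5T3, order 20), A_5 (5T4, order 60) or S_5 (5T5, order 120). The discriminant of f is 58192, which is not a perfect square, so G is not contained in A_5. The transitive groups of degree 5 not contained in A_5 are: F_20 (5T3, order 20), S_5 (5T5, order 120). By Dedekind's theorem, for a prime p not dividing disc(f) the degrees of the irreducible factors of f mod p form the cycle type of an element of G. Factoring f modulo the 5 such primes p <= 13 (skipping 2, which divides the discriminant), each new pattern first appears at: mod 3: f = (x^5 + x^4 + x^3 + 2x^2 + x + 2), pattern 5; mod 5: f = (x + 3)(x^4 + 2x^3 + 4x^2 + 3x + 3), pattern 4+1; mod 13: f = (x + 2)(x + 4)(x^3 + 2x^2 + 3x + 8), pattern 3+1+1. No other pattern occurs in this range, so the set of observed cycle types is {5, 4+1, 3+1+1}. Among the candidates above, the only group containing elements of all these cycle types is S_5 (5T5) — F_20 (5T3) lacks at least one of them. Hence G = S_5 (5T5), of order 120.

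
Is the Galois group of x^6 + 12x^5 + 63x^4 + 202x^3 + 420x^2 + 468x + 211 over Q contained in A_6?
The polynomial is irreducible of degree 6 over Q. Its discriminant is -28010528989632, which is not a perfect square. A Galois group lies in the alternating group exactly when the discriminant is a square in Q, so the Galois group (PGL(2,5)) is not contained in A_6.

No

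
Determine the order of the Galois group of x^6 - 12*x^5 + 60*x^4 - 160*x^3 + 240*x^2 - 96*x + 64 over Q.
72

The degree of the splitting field over Q equals the order of the Galois group, so first determine the group. The polynomial f is an irreducible sextic over Q, so G = Gal(f/Q) is one of the 16 transitive subgroups 6T1, ..., 6T16 of S_6. The discriminant of f is -9727331052552192, which is not a perfect square, so G is not contained in A_6. The transitive groups of degree 6 not contained in A_6 are: C_6 (6T1, order 6), S_3 (6T2, order 6), D_6 (6T3, order 12), C_3 x S_3 (6T5, order 18), A_4 x C_2 (6T6, order 24), S_4 (6T8, order 24), S_3 x S_3 (6T9, order 36), S_4 x C_2 (6T11, order 48), (S_3 x S_3) : C_2 (6T13, order 72), PGL(2,5) (6T14, order 120), S_6 (6T16, order 720). By Dedekind's theorem, for a prime p not dividing disc(f) the degrees of the irreducible factors of f mod p form the cycle type of an element of G. Factoring f modulo the 27 such primes p <= 127 (skipping 2, 3, 17, 43, which divide the discriminant), each new pattern first appears at: mod 5: f = (x^6 + 3x^5 + 4x + 4), pattern 6; mod 7: f = (x + 3)(x^2 + 2x + 2)(x^3 + 4x^2 + 4x + 6), pattern 3+2+1; mod 11: f = (x^2 + 4)(x^4 + 10x^3 + x^2 + 9x + 5), pattern 4+2; mod 13: f = (x + 5)(x + 8)(x^2 + 3x + 1)(x^2 + 11x + 12), pattern 2+2+1+1; mod 61: f = (x + 2)(x + 6)(x + 18)(x + 40)(x^2 + 44x + 47), pattern 2+1+1+1+1; mod 97: f = (x + 18)(x + 22)(x + 96)(x^3 + 46x^2 + 44x + 89), pattern 3+1+1+1; mod 113: f = (x^2 + 4x + 28)(x^2 + 11x + 36)(x^2 + 86x + 18), pattern 2+2+2; mod 127: f = (x^3 + 43x^2 + 113x + 119)(x^3 + 72x^2 + 26x + 119), pattern 3+3. No other pattern occurs in this range, so the set of observed cycle types is {6, 3+2+1, 4+2, 2+2+1+1, 2+1+1+1+1, 3+1+1+1, 2+2+2, 3+3}. The candidates containing elements of all these cycle types are (S_3 x S_3) : C_2 (6T13) of order 72, S_6 (6T16) of order 720; the others are excluded. The observed types are precisely the cycle types that occur in (S_3 x S_3) : C_2 (6T13) (apart from the identity). Each of the other remaining candidates has further cycle types, and by the Chebotarev density theorem the matching factorization patterns would occur for a proportion of primes equal to their share of the group: S_6 (6T16) additionally contains elements of type 5+1, 4+1+1 (234 of its 720 elements, about 32% of primes). None of the 27 primes tested shows any such pattern (for each of these groups the chance of that is below 10^-4), which rules them out. Hence G = (S_3 x S_3) : C_2 (6T13), of order 72. The Galois group (S_3 x S_3) : C_2 (6T13) has order 72, so the splitting field has degree 72 over Q.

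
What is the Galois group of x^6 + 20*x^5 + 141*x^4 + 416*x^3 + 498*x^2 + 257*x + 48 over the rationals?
PSL(2,5) (order 60)

The polynomial f is an irreducible sextic over Q, so G = Gal(f/Q) is one of the 16 transitive subgroups 6T1, ..., 6T16 of S_6. The discriminant of f is 30991489 = 5567^2, a perfect square, so G is contained in A_6. The transitive groups of degree 6 contained in A_6 are: A_4 (6T4, order 12), S_4 (6T7, order 24), (C_3 x C_3) : C_4 (6T10, order 36), PSL(2,5) (6T12, order 60), A_6 (6T15, order 360). By Dedekind's theorem, for a prime p not dividing disc(f) the degrees of the irreducible factors of f mod p form the cycle type of an element of G. Factoring f modulo the 21 such primes p <= 79 (skipping 19, which divides the discriminant), each new pattern first appears at: mod 2: f = (x)(x^5 + x^3 + 1), pattern 5+1; mod 7: f = (x^3 + x^2 + 3x + 5)(x^3 + 5x^2 + 4), pattern 3+3; mod 61: f = (x + 2)(x + 3)(x^2 + 36x + 13)(x^2 + 40x + 10), pattern 2+2+1+1. No other pattern occurs in this range, so the set of observed cycle types is {5+1, 3+3, 2+2+1+1}. The candidates containing elements of all these cycle types are PSL(2,5) (6T12) of order 60, A_6 (6T15) of order 360; the others are excluded. The observed types are precisely the cycle types that occur in PSL(2,5) (6T12) (apart from the identity). Each of the other remaining candidates has further cycle types, and by the Chebotarev density theorem the matching factorization patterns would occur for a proportion of primes equal to their share of the group: A_6 (6T15) additionally contains elements of type 4+2, 3+1+1+1 (130 of its 360 elements, about 36% of primes). None of the 21 primes tested shows any such pattern (for each of these groups the chance of that is below 10^-4), which rules them out. Hence G = PSL(2,5) (6T12), of order 60.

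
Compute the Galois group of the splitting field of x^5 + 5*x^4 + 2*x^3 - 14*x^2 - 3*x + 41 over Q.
The polynomial f is an irreducible quintic over Q, so G = Gal(f/Q) is a transitive subgroup of S_5: one of C_5 (5T1, order 5), D_5 (5T2, order 10), F_20 (5T3, order 20), A_5 (5T4, order 60) or S_5 (5T5, order 120). The discriminant of f is 3008364544, which is not a perfect square, so G is not contained in A_5. The transitive groups of degree 5 not contained in A_5 are: F_20 (5T3, order 20), S_5 (5T5, order 120). By Dedekind's theorem, for a prime p not dividing disc(f) the degrees of the irreducible factors of f mod p form the cycle type of an element of G. Factoring f modulo the 3 such primes p <= 7 (skipping 2, which divides the discriminant), each new pattern first appears at: mod 3: f = (x^5 + 2x^4 + 2x^3 + x^2 + 2), pattern 5; mod 7: f = (x^2 + 6x + 6)(x^3 + 6x^2 + 2x + 1), pattern 3+2. No other pattern occurs in this range, so the set of observed cycle types is {5, 3+2}. Among the candidates above, the only group containing elements of all these cycle types is S_5 (5T5) — F_20 (5T3) lacks at least one of them. Hence G = S_5 (5T5), of order 120.

S_5 (also written S5)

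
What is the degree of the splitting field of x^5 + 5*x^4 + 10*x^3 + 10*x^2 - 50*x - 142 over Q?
The degree of the splitting field over Q equals the order of the Galois group, so first determine the group. The polynomial f is an irreducible quintic over Q, so G = Gal(f/Q) is a transitive subgroup of S_5: one of C_5 (5T1, order 5), D_5 (5T2, order 10), F_20 (5T3, order 20), A_5 (5T4, order 60) or S_5 (5T5, order 120). The discriminant of f is 58564000000 = 242000^2, a perfect square, so G is contained in A_5. The transitive groups of degree 5 contained in A_5 are: C_5 (5T1, order 5), D_5 (5T2, order 10), A_5 (5T4, order 60). By Dedekind's theorem, for a prime p not dividing disc(f) the degrees of the irreducible factors of f mod p form the cycle type of an element of G. Factoring f modulo the 3 such primes p <= 13 (skipping 2, 5, 11, which divide the discriminant), each new pattern first appears at: mod 3: f = (x^5 + 2x^4 + x^3 + x^2 + x + 2), pattern 5; mod 13: f = (x + 6)(x + 8)(x^3 + 4x^2 + 10x + 3), pattern 3+1+1. No other pattern occurs in this range, so the set of observed cycle types is {5, 3+1+1}. Among the candidates above, the only group containing elements of all these cycle types is A_5 (5T4) — each of C_5 (5T1), D_5 (5T2) lacks at least one of them. Hence G = A_5 (5T4), of order 60. The Galois group A_5 (5T4) has order 60, so the splitting field has degree 60 over Q.

60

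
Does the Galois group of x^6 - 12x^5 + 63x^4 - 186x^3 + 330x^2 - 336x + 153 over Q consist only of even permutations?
The polynomial is irreducible of degree 6 over Q. Its discriminant is -16003008, which is not a perfect square. A Galois group lies in the alternating group exactly when the discriminant is a square in Q, so the Galois group (PGL(2,5)) is not contained in A_6.

No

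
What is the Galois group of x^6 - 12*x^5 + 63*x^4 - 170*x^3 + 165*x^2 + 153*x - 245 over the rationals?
S_3 x S_3 (order 36)

The polynomial f is an irreducible sextic over Q, so G = Gal(f/Q) is one of the 16 transitive subgroups 6T1, ..., 6T16 of S_6. The discriminant of f is 778002905803725, which is not a perfect square, so G is not contained in A_6. The transitive groups of degree 6 not contained in A_6 are: C_6 (6T1, order 6), S_3 (6T2, order 6), D_6 (6T3, order 12), C_3 x S_3 (6T5, order 18), A_4 x C_2 (6T6, order 24), S_4 (6T8, order 24), S_3 x S_3 (6T9, order 36), S_4 x C_2 (6T11, order 48), (S_3 x S_3) : C_2 (6T13, order 72), PGL(2,5) (6T14, order 120), S_6 (6T16, order 720). By Dedekind's theorem, for a prime p not dividing disc(f) the degrees of the irreducible factors of f mod p form the cycle type of an element of G. Factoring f modulo the 15 such primes p <= 67 (skipping 3, 5, 7, 29, which divide the discriminant), each new pattern first appears at: mod 2: f = (x^6 + x^4 + x^2 + x + 1), pattern 6; mod 13: f = (x + 1)(x + 2)(x + 4)(x^3 + 7x^2 + 10), pattern 3+1+1+1; mod 19: f = (x^2 + 5)(x^2 + 6)(x^2 + 7x + 14), pattern 2+2+2; mod 23: f = (x + 8)(x + 10)(x^2 + 7x + 19)(x^2 + 9x + 4), pattern 2+2+1+1; mod 67: f = (x^3 + 61x^2 + 2x + 19)(x^3 + 61x^2 + 25x + 40), pattern 3+3. No other pattern occurs in this range, so the set of observed cycle types is {6, 3+1+1+1, 2+2+2, 2+2+1+1, 3+3}. The candidates containing elements of all these cycle types are S_3 x S_3 (6T9) of order 36, (S_3 x S_3) : C_2 (6T13) of order 72, S_6 (6T16) of order 720; the others are excluded. The observed types are precisely the cycle types that occur in S_3 x S_3 (6T9) (apart from the identity). Each of the other remaining candidates has further cycle types, and by the Chebotarev density theorem the matching factorization patterns would occur for a proportion of primes equal to their share of the group: (S_3 x S_3) : C_2 (6T13) additionally contains elements of type 4+2, 3+2+1, 2+1+1+1+1 (36 of its 72 elements, about 50% of primes); S_6 (6T16) additionally contains elements of type 5+1, 4+2, 4+1+1, 3+2+1, 2+1+1+1+1 (459 of its 720 elements, about 64% of primes). None of the 15 primes tested shows any such pattern (for each of these groups the chance of that is below 10^-4), which rules them out. Hence G = S_3 x S_3 (6T9), of order 36.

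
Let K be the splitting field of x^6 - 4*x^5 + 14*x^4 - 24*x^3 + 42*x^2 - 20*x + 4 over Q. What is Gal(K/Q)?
(S_3 x S_3) : C_2

The polynomial f is an irreducible sextic over Q, so G = Gal(f/Q) is one of the 16 transitive subgroups 6T1, ..., 6T16 of S_6. The discriminant of f is -54718156800, which is not a perfect square, so G is not contained in A_6. The transitive groups of degree 6 not contained in A_6 are: C_6 (6T1, order 6), S_3 (6T2, order 6), D_6 (6T3, order 12), C_3 x S_3 (6T5, order 18), A_4 x C_2 (6T6, order 24), S_4 (6T8, order 24), S_3 x S_3 (6T9, order 36), S_4 x C_2 (6T11, order 48), (S_3 x S_3) : C_2 (6T13, order 72), PGL(2,5) (6T14, order 120), S_6 (6T16, order 720). By Dedekind's theorem, for a prime p not dividing disc(f) the degrees of the irreducible factors of f mod p form the cycle type of an element of G. Factoring f modulo the 27 such primes p <= 113 (skipping 2, 3, 5, which divide the discriminant), each new pattern first appears at: mod 7: f = (x^2 + 4x + 6)(x^4 + 6x^3 + 5x^2 + 4x + 3), pattern 4+2; mod 13: f = (x + 12)(x^2 + 12x + 2)(x^3 + 11x^2 + 7x + 11), pattern 3+2+1; mod 17: f = (x^3 + 15x^2 + 15)(x^3 + 15x^2 + 10x + 15), pattern 3+3; mod 19: f = (x^2 + 5)(x^2 + 7x + 2)(x^2 + 8x + 8), pattern 2+2+2; mod 31: f = (x^6 + 27x^5 + 14x^4 + 7x^3 + 11x^2 + 11x + 4), pattern 6; mod 37: f = (x + 12)(x + 13)(x^2 + 22x + 34)(x^2 + 23x + 6), pattern 2+2+1+1; mod 41: f = (x + 2)(x + 11)(x + 26)(x^3 + 39x^2 + 19x + 39), pattern 3+1+1+1; mod 113: f = (x + 54)(x + 60)(x + 81)(x + 110)(x^2 + 30x + 106), pattern 2+1+1+1+1. No other pattern occurs in this range, so the set of observed cycle types is {4+2, 3+2+1, 3+3, 2+2+2, 6, 2+2+1+1, 3+1+1+1, 2+1+1+1+1}. The candidates containing elements of all these cycle types are (S_3 x S_3) : C_2 (6T13) of order 72, S_6 (6T16) of order 720; the others are excluded. The observed types are precisely the cycle types that occur in (S_3 x S_3) : C_2 (6T13) (apart from the identity). Each of the other remaining candidates has further cycle types, and by the Chebotarev density theorem the matching factorization patterns would occur for a proportion of primes equal to their share of the group: S_6 (6T16) additionally contains elements of type 5+1, 4+1+1 (234 of its 720 elements, about 32% of primes). None of the 27 primes tested shows any such pattern (for each of these groups the chance of that is below 10^-4), which rules them out. Hence G = (S_3 x S_3) : C_2 (6T13), of order 72.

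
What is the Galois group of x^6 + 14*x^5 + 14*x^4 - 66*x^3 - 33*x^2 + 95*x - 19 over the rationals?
PSL(2,5)

The polynomial f is an irreducible sextic over Q, so G = Gal(f/Q) is one of the 16 transitive subgroups 6T1, ..., 6T16 of S_6. The discriminant of f is 1770264843169 = 1330513^2, a perfect square, so G is contained in A_6. The transitive groups of degree 6 contained in A_6 are: A_4 (6T4, order 12), S_4 (6T7, order 24), (C_3 x C_3) : C_4 (6T10, order 36), PSL(2,5) (6T12, order 60), A_6 (6T15, order 360). By Dedekind's theorem, for a prime p not dividing disc(f) the degrees of the irreducible factors of f mod p form the cycle type of an element of G. Factoring f modulo the 21 such primes p <= 79 (skipping 19, which divides the discriminant), each new pattern first appears at: mod 2: f = (x + 1)(x^5 + x^4 + x^3 + x^2 + 1), pattern 5+1; mod 7: f = (x^3 + 2x^2 + 1)(x^3 + 5x^2 + 4x + 2), pattern 3+3; mod 61: f = (x + 5)(x + 50)(x^2 + 8x + 51)(x^2 + 12x + 42), pattern 2+2+1+1. No other pattern occurs in this range, so the set of observed cycle types is {5+1, 3+3, 2+2+1+1}. The candidates containing elements of all these cycle types are PSL(2,5) (6T12) of order 60, A_6 (6T15) of order 360; the others are excluded. The observed types are precisely the cycle types that occur in PSL(2,5) (6T12) (apart from the identity). Each of the other remaining candidates has further cycle types, and by the Chebotarev density theorem the matching factorization patterns would occur for a proportion of primes equal to their share of the group: A_6 (6T15) additionally contains elements of type 4+2, 3+1+1+1 (130 of its 360 elements, about 36% of primes). None of the 21 primes tested shows any such pattern (for each of these groups the chance of that is below 10^-4), which rules them out. Hence G = PSL(2,5) (6T12), of order 60.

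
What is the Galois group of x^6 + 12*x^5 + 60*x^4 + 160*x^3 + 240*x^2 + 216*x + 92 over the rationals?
6T15: A_6

The polynomial f is an irreducible sextic over Q, so G = Gal(f/Q) is one of the 16 transitive subgroups 6T1, ..., 6T16 of S_6. The discriminant of f is 746496000000 = 864000^2, a perfect square, so G is contained in A_6. The transitive groups of degree 6 contained in A_6 are: A_4 (6T4, order 12), S_4 (6T7, order 24), (C_3 x C_3) : C_4 (6T10, order 36), PSL(2,5) (6T12, order 60), A_6 (6T15, order 360). By Dedekind's theorem, for a prime p not dividing disc(f) the degrees of the irreducible factors of f mod p form the cycle type of an element of G. Factoring f modulo the 6 such primes p <= 23 (skipping 2, 3, 5, which divide the discriminant), each new pattern first appears at: mod 7: f = (x + 5)(x^5 + 4x^3 + 2x + 3), pattern 5+1; mod 23: f = (x)(x + 9)(x + 14)(x^3 + 12x^2 + 3x + 5), pattern 3+1+1+1. No other pattern occurs in this range, so the set of observed cycle types is {5+1, 3+1+1+1}. Among the candidates above, the only group containing elements of all these cycle types is A_6 (6T15) — each of A_4 (6T4), S_4 (6T7), (C_3 x C_3) : C_4 (6T10), PSL(2,5) (6T12) lacks at least one of them. Hence G = A_6 (6T15), of order 360.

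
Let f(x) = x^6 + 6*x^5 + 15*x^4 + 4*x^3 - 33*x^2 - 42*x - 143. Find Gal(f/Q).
S_3 x S_3

The polynomial f is an irreducible sextic over Q, so G = Gal(f/Q) is one of the 16 transitive subgroups 6T1, ..., 6T16 of S_6. The discriminant of f is 5410421842378752, which is not a perfect square, so G is not contained in A_6. The transitive groups of degree 6 not contained in A_6 are: C_6 (6T1, order 6), S_3 (6T2, order 6), D_6 (6T3, order 12), C_3 x S_3 (6T5, order 18), A_4 x C_2 (6T6, order 24), S_4 (6T8, order 24), S_3 x S_3 (6T9, order 36), S_4 x C_2 (6T11, order 48), (S_3 x S_3) : C_2 (6T13, order 72), PGL(2,5) (6T14, order 120), S_6 (6T16, order 720). By Dedekind's theorem, for a prime p not dividing disc(f) the degrees of the irreducible factors of f mod p form the cycle type of an element of G. Factoring f modulo the 23 such primes p <= 97 (skipping 2, 3, which divide the discriminant), each new pattern first appears at: mod 5: f = (x^6 + x^5 + 4x^3 + 2x^2 + 3x + 2), pattern 6; mod 11: f = (x)(x + 7)(x^2 + 3x + 3)(x^2 + 7x + 9), pattern 2+2+1+1; mod 13: f = (x)(x + 5)(x + 11)(x^3 + 3x^2 + 3x + 12), pattern 3+1+1+1; mod 31: f = (x^2 + 18x + 20)(x^2 + 20x + 1)(x^2 + 30x + 13), pattern 2+2+2; mod 97: f = (x^3 + 3x^2 + 3x + 10)(x^3 + 3x^2 + 3x + 73), pattern 3+3. No other pattern occurs in this range, so the set of observed cycle types is {6, 2+2+1+1, 3+1+1+1, 2+2+2, 3+3}. The candidates containing elements of all these cycle types are S_3 x S_3 (6T9) of order 36, (S_3 x S_3) : C_2 (6T13) of order 72, S_6 (6T16) of order 720; the others are excluded. The observed types are precisely the cycle types that occur in S_3 x S_3 (6T9) (apart from the identity). Each of the other remaining candidates has further cycle types, and by the Chebotarev density theorem the matching factorization patterns would occur for a proportion of primes equal to their share of the group: (S_3 x S_3) : C_2 (6T13) additionally contains elements of type 4+2, 3+2+1, 2+1+1+1+1 (36 of its 72 elements, about 50% of primes); S_6 (6T16) additionally contains elements of type 5+1, 4+2, 4+1+1, 3+2+1, 2+1+1+1+1 (459 of its 720 elements, about 64% of primes). None of the 23 primes tested shows any such pattern (for each of these groups the chance of that is below 10^-4), which rules them out. Hence G = S_3 x S_3 (6T9), of order 36.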